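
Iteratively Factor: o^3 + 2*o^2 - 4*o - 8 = (o + 2)*(o^2 - 4) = (o - 2)*(o + 2)*(o + 2)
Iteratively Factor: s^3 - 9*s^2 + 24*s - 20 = (s - 2)*(s^2 - 7*s + 10) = (s - 5)*(s - 2)*(s - 2)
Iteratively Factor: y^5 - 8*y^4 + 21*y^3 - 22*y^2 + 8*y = (y - 4)*(y^4 - 4*y^3 + 5*y^2 - 2*y) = y*(y - 4)*(y^3 - 4*y^2 + 5*y - 2) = y*(y - 4)*(y - 2)*(y^2 - 2*y + 1) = y*(y - 4)*(y - 2)*(y - 1)*(y - 1)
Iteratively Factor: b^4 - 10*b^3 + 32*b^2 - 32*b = (b - 2)*(b^3 - 8*b^2 + 16*b) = b*(b - 2)*(b^2 - 8*b + 16) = b*(b - 4)*(b - 2)*(b - 4)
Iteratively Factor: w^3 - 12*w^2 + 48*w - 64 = (w - 4)*(w^2 - 8*w + 16) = (w - 4)^2*(w - 4)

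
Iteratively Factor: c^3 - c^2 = (c)*(c^2 - c) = c*(c - 1)*(c)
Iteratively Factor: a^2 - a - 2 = (a + 1)*(a - 2)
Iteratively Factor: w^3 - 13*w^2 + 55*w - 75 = (w - 5)*(w^2 - 8*w + 15) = (w - 5)*(w - 3)*(w - 5)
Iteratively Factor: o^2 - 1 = (o + 1)*(o - 1)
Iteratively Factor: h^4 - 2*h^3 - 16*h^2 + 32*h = (h - 2)*(h^3 - 16*h) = h*(h - 2)*(h^2 - 16) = h*(h - 4)*(h - 2)*(h + 4)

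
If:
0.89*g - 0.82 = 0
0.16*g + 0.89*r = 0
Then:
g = 0.92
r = -0.17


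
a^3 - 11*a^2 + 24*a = a*(a - 8)*(a - 3)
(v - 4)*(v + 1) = v^2 - 3*v - 4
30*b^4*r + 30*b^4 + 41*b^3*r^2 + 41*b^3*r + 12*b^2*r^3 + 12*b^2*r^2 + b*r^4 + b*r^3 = (b + r)*(5*b + r)*(6*b + r)*(b*r + b)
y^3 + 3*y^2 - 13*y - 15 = (y - 3)*(y + 1)*(y + 5)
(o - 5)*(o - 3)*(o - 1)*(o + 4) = o^4 - 5*o^3 - 13*o^2 + 77*o - 60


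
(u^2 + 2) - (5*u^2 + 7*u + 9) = -4*u^2 - 7*u - 7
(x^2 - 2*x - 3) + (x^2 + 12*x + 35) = 2*x^2 + 10*x + 32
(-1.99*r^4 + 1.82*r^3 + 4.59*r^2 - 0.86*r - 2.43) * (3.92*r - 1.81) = -7.8008*r^5 + 10.7363*r^4 + 14.6986*r^3 - 11.6791*r^2 - 7.969*r + 4.3983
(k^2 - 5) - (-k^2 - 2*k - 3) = 2*k^2 + 2*k - 2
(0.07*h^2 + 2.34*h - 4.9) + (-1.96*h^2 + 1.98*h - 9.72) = -1.89*h^2 + 4.32*h - 14.62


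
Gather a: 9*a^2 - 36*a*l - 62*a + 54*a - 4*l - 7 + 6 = 9*a^2 + a*(-36*l - 8) - 4*l - 1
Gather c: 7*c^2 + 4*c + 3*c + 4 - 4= 7*c^2 + 7*c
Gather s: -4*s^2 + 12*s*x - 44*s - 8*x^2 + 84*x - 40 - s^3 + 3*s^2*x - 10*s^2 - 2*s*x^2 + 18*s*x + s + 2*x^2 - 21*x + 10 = -s^3 + s^2*(3*x - 14) + s*(-2*x^2 + 30*x - 43) - 6*x^2 + 63*x - 30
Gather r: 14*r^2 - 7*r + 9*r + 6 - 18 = 14*r^2 + 2*r - 12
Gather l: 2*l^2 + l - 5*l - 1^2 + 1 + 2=2*l^2 - 4*l + 2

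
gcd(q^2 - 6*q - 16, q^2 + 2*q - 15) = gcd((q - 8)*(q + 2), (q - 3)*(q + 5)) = 1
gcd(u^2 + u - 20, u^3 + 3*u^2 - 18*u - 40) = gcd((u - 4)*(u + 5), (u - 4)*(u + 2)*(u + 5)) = u^2 + u - 20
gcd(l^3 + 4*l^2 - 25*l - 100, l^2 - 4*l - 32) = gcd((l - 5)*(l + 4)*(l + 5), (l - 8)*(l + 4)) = l + 4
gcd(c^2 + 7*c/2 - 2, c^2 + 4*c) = c + 4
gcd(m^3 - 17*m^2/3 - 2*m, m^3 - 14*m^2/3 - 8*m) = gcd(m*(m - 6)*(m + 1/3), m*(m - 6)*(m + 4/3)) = m^2 - 6*m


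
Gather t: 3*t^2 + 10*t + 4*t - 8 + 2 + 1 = 3*t^2 + 14*t - 5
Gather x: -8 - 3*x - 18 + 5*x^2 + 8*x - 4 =5*x^2 + 5*x - 30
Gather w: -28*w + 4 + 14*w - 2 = 2 - 14*w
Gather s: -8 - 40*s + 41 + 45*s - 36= 5*s - 3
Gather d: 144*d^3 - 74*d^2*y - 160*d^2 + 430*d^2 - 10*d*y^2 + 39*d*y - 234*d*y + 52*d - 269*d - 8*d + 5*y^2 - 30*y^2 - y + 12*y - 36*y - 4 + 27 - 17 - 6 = 144*d^3 + d^2*(270 - 74*y) + d*(-10*y^2 - 195*y - 225) - 25*y^2 - 25*y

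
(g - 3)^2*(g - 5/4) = g^3 - 29*g^2/4 + 33*g/2 - 45/4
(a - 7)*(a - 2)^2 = a^3 - 11*a^2 + 32*a - 28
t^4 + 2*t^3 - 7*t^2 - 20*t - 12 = (t - 3)*(t + 1)*(t + 2)^2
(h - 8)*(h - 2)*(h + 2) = h^3 - 8*h^2 - 4*h + 32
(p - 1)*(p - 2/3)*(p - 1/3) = p^3 - 2*p^2 + 11*p/9 - 2/9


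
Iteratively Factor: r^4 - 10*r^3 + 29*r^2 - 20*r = (r)*(r^3 - 10*r^2 + 29*r - 20) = r*(r - 5)*(r^2 - 5*r + 4) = r*(r - 5)*(r - 1)*(r - 4)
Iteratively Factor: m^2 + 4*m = (m)*(m + 4)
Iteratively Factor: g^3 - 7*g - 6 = (g + 1)*(g^2 - g - 6) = (g - 3)*(g + 1)*(g + 2)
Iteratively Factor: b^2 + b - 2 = (b + 2)*(b - 1)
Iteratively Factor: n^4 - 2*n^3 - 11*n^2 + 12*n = (n + 3)*(n^3 - 5*n^2 + 4*n) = (n - 4)*(n + 3)*(n^2 - n) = n*(n - 4)*(n + 3)*(n - 1)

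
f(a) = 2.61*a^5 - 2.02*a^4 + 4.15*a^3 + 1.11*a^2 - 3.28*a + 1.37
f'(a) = 13.05*a^4 - 8.08*a^3 + 12.45*a^2 + 2.22*a - 3.28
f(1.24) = 9.80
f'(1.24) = 34.06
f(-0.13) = 1.81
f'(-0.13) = -3.34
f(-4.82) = -8302.13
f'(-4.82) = 8223.73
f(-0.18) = 1.97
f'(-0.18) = -3.22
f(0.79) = 1.53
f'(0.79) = 7.34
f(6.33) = 24359.75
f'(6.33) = 19412.24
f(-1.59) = -46.72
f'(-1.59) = 140.55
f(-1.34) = -20.02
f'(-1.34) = 77.62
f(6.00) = 18595.49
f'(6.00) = 15625.76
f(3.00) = 584.18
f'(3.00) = 954.32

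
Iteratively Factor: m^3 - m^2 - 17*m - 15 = (m + 3)*(m^2 - 4*m - 5) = (m + 1)*(m + 3)*(m - 5)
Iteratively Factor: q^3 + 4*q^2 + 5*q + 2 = (q + 1)*(q^2 + 3*q + 2) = (q + 1)*(q + 2)*(q + 1)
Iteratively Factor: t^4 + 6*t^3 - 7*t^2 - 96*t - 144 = (t + 4)*(t^3 + 2*t^2 - 15*t - 36) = (t + 3)*(t + 4)*(t^2 - t - 12) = (t + 3)^2*(t + 4)*(t - 4)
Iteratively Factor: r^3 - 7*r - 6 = (r + 1)*(r^2 - r - 6) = (r - 3)*(r + 1)*(r + 2)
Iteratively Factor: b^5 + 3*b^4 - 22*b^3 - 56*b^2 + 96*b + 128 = (b + 4)*(b^4 - b^3 - 18*b^2 + 16*b + 32) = (b - 4)*(b + 4)*(b^3 + 3*b^2 - 6*b - 8) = (b - 4)*(b - 2)*(b + 4)*(b^2 + 5*b + 4) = (b - 4)*(b - 2)*(b + 1)*(b + 4)*(b + 4)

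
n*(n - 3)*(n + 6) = n^3 + 3*n^2 - 18*n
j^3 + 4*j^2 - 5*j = j*(j - 1)*(j + 5)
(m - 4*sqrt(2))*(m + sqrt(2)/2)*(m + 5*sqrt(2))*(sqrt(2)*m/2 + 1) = sqrt(2)*m^4/2 + 5*m^3/2 - 18*sqrt(2)*m^2 - 59*m - 20*sqrt(2)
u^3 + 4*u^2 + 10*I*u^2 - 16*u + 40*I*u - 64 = (u + 4)*(u + 2*I)*(u + 8*I)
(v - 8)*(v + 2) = v^2 - 6*v - 16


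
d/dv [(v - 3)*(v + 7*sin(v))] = v + (v - 3)*(7*cos(v) + 1) + 7*sin(v)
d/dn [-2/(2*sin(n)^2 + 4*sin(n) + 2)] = 2*cos(n)/(sin(n) + 1)^3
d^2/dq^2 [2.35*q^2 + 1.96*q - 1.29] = 4.70000000000000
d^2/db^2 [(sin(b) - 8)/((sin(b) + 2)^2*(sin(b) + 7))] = (-4*sin(b)^5 + 55*sin(b)^4 + 777*sin(b)^3 + 1742*sin(b)^2 - 3026*sin(b) - 3312)/((sin(b) + 2)^4*(sin(b) + 7)^3)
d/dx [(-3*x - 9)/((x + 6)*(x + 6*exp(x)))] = 3*((x + 3)*(x + 6)*(6*exp(x) + 1) + (x + 3)*(x + 6*exp(x)) - (x + 6)*(x + 6*exp(x)))/((x + 6)^2*(x + 6*exp(x))^2)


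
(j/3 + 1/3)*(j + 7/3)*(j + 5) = j^3/3 + 25*j^2/9 + 19*j/3 + 35/9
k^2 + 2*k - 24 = (k - 4)*(k + 6)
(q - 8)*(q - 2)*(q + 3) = q^3 - 7*q^2 - 14*q + 48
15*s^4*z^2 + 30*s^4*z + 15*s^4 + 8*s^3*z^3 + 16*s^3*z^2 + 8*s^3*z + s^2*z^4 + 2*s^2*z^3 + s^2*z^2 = (3*s + z)*(5*s + z)*(s*z + s)^2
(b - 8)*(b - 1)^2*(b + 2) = b^4 - 8*b^3 - 3*b^2 + 26*b - 16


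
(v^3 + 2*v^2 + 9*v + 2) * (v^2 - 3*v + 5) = v^5 - v^4 + 8*v^3 - 15*v^2 + 39*v + 10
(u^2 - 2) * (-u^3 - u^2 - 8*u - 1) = -u^5 - u^4 - 6*u^3 + u^2 + 16*u + 2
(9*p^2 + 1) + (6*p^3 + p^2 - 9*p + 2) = 6*p^3 + 10*p^2 - 9*p + 3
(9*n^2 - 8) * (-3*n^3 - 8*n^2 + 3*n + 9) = -27*n^5 - 72*n^4 + 51*n^3 + 145*n^2 - 24*n - 72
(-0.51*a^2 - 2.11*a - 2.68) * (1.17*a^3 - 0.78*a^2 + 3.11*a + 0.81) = -0.5967*a^5 - 2.0709*a^4 - 3.0759*a^3 - 4.8848*a^2 - 10.0439*a - 2.1708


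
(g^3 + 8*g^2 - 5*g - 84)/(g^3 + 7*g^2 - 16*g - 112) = (g - 3)/(g - 4)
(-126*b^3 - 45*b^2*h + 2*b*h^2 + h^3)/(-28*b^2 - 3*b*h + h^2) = (18*b^2 + 9*b*h + h^2)/(4*b + h)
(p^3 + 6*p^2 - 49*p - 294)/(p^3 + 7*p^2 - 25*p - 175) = (p^2 - p - 42)/(p^2 - 25)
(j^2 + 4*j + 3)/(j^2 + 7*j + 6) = (j + 3)/(j + 6)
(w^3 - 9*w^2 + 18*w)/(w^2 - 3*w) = w - 6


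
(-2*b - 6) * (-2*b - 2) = 4*b^2 + 16*b + 12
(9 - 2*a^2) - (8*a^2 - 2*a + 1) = -10*a^2 + 2*a + 8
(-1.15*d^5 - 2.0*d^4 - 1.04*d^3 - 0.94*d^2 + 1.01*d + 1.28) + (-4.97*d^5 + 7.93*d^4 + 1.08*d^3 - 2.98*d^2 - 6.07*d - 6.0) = -6.12*d^5 + 5.93*d^4 + 0.04*d^3 - 3.92*d^2 - 5.06*d - 4.72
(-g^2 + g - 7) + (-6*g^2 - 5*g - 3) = -7*g^2 - 4*g - 10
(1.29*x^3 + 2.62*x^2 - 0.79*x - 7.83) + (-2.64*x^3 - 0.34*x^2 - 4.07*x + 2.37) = -1.35*x^3 + 2.28*x^2 - 4.86*x - 5.46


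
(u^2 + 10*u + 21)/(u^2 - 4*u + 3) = (u^2 + 10*u + 21)/(u^2 - 4*u + 3)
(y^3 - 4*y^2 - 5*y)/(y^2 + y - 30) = y*(y + 1)/(y + 6)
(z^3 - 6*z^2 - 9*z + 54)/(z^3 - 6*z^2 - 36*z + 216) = (z^2 - 9)/(z^2 - 36)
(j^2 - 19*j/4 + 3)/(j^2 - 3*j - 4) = (j - 3/4)/(j + 1)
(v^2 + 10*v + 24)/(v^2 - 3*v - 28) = (v + 6)/(v - 7)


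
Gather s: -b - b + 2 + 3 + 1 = 6 - 2*b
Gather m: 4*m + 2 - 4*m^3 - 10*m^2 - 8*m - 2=-4*m^3 - 10*m^2 - 4*m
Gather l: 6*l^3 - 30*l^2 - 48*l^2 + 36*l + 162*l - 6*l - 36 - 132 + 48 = 6*l^3 - 78*l^2 + 192*l - 120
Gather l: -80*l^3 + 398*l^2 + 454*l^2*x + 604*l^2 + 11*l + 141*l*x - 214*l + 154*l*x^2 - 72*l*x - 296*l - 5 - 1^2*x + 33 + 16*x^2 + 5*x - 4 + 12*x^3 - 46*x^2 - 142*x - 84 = -80*l^3 + l^2*(454*x + 1002) + l*(154*x^2 + 69*x - 499) + 12*x^3 - 30*x^2 - 138*x - 60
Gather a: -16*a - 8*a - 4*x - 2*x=-24*a - 6*x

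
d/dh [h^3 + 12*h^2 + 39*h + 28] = 3*h^2 + 24*h + 39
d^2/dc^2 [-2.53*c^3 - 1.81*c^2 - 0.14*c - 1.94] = -15.18*c - 3.62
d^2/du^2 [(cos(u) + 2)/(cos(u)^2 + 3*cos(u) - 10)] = (-9*(1 - cos(2*u))^2*cos(u)/4 - 5*(1 - cos(2*u))^2/4 - 241*cos(u)/2 - 63*cos(2*u) - 21*cos(3*u) + cos(5*u)/2 + 78)/((cos(u) - 2)^3*(cos(u) + 5)^3)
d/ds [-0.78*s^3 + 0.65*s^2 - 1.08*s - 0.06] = -2.34*s^2 + 1.3*s - 1.08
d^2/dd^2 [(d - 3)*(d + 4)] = 2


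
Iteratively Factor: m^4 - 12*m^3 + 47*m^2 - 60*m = (m - 5)*(m^3 - 7*m^2 + 12*m) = (m - 5)*(m - 4)*(m^2 - 3*m) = m*(m - 5)*(m - 4)*(m - 3)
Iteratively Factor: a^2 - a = (a - 1)*(a)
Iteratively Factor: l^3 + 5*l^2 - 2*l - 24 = (l + 3)*(l^2 + 2*l - 8) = (l - 2)*(l + 3)*(l + 4)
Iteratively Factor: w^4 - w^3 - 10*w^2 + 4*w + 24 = (w - 3)*(w^3 + 2*w^2 - 4*w - 8) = (w - 3)*(w + 2)*(w^2 - 4) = (w - 3)*(w + 2)^2*(w - 2)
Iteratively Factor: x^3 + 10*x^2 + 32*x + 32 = (x + 4)*(x^2 + 6*x + 8) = (x + 2)*(x + 4)*(x + 4)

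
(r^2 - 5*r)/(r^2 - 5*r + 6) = r*(r - 5)/(r^2 - 5*r + 6)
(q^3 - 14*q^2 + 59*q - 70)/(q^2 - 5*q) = q - 9 + 14/q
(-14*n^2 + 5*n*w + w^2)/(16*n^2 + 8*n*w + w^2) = (-14*n^2 + 5*n*w + w^2)/(16*n^2 + 8*n*w + w^2)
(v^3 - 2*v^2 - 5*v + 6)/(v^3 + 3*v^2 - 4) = (v - 3)/(v + 2)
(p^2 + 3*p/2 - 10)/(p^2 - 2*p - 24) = (p - 5/2)/(p - 6)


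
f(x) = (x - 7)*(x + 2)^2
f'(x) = (x - 7)*(2*x + 4) + (x + 2)^2 = 3*(x - 4)*(x + 2)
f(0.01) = -28.24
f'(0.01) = -24.06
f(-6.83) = -322.64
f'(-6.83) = 156.93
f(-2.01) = -0.00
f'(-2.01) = 0.18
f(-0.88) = -9.88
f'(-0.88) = -16.40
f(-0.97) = -8.46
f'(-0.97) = -15.36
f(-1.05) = -7.27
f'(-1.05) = -14.39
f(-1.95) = -0.02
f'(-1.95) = -0.89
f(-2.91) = -8.21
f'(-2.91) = 18.86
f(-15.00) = -3718.00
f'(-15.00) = 741.00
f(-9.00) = -784.00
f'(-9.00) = 273.00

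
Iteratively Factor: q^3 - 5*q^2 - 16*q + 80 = (q + 4)*(q^2 - 9*q + 20) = (q - 4)*(q + 4)*(q - 5)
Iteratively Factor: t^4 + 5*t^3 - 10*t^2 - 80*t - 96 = (t + 4)*(t^3 + t^2 - 14*t - 24) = (t + 2)*(t + 4)*(t^2 - t - 12) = (t - 4)*(t + 2)*(t + 4)*(t + 3)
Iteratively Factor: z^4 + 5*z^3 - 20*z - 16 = (z + 1)*(z^3 + 4*z^2 - 4*z - 16) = (z - 2)*(z + 1)*(z^2 + 6*z + 8) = (z - 2)*(z + 1)*(z + 2)*(z + 4)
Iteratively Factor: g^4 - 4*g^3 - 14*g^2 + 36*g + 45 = (g + 1)*(g^3 - 5*g^2 - 9*g + 45) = (g - 5)*(g + 1)*(g^2 - 9) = (g - 5)*(g - 3)*(g + 1)*(g + 3)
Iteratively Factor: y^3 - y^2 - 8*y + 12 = (y - 2)*(y^2 + y - 6) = (y - 2)*(y + 3)*(y - 2)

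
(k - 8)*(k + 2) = k^2 - 6*k - 16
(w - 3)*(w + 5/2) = w^2 - w/2 - 15/2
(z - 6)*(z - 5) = z^2 - 11*z + 30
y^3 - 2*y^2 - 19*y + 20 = (y - 5)*(y - 1)*(y + 4)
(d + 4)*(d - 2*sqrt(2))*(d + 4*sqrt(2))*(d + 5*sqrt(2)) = d^4 + 4*d^3 + 7*sqrt(2)*d^3 + 4*d^2 + 28*sqrt(2)*d^2 - 80*sqrt(2)*d + 16*d - 320*sqrt(2)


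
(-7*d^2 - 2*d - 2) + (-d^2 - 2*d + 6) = -8*d^2 - 4*d + 4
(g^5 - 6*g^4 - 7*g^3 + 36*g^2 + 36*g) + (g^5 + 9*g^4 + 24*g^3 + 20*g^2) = 2*g^5 + 3*g^4 + 17*g^3 + 56*g^2 + 36*g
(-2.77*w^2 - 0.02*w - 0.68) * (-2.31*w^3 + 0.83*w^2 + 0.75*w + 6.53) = 6.3987*w^5 - 2.2529*w^4 - 0.5233*w^3 - 18.6675*w^2 - 0.6406*w - 4.4404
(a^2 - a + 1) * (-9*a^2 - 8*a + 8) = -9*a^4 + a^3 + 7*a^2 - 16*a + 8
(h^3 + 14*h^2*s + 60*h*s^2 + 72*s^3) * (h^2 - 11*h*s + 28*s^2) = h^5 + 3*h^4*s - 66*h^3*s^2 - 196*h^2*s^3 + 888*h*s^4 + 2016*s^5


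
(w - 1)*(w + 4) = w^2 + 3*w - 4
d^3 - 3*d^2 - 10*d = d*(d - 5)*(d + 2)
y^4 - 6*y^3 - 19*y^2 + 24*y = y*(y - 8)*(y - 1)*(y + 3)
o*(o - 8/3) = o^2 - 8*o/3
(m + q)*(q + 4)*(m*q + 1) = m^2*q^2 + 4*m^2*q + m*q^3 + 4*m*q^2 + m*q + 4*m + q^2 + 4*q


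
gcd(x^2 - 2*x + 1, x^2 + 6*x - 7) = x - 1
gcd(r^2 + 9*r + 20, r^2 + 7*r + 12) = r + 4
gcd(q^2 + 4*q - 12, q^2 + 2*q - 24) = q + 6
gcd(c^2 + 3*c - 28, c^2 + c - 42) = c + 7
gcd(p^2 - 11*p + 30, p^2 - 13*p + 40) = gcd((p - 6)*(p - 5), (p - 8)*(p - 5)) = p - 5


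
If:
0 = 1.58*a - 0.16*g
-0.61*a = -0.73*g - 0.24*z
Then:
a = -0.036370524720591*z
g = -0.359158931615836*z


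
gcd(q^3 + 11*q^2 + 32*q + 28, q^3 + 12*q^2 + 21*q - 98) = q + 7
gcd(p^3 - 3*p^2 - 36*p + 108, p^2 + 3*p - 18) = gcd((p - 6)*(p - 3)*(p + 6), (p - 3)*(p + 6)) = p^2 + 3*p - 18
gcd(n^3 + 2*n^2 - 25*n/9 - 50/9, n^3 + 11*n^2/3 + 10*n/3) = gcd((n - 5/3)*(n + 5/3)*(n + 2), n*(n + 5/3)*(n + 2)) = n^2 + 11*n/3 + 10/3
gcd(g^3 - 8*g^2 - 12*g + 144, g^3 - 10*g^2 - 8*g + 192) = g^2 - 2*g - 24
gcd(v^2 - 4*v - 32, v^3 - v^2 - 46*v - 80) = v - 8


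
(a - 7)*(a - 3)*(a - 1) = a^3 - 11*a^2 + 31*a - 21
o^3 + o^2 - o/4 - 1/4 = (o - 1/2)*(o + 1/2)*(o + 1)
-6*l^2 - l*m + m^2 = (-3*l + m)*(2*l + m)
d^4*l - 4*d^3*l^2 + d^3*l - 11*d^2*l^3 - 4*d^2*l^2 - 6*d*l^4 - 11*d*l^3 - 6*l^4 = (d - 6*l)*(d + l)^2*(d*l + l)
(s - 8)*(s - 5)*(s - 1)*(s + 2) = s^4 - 12*s^3 + 25*s^2 + 66*s - 80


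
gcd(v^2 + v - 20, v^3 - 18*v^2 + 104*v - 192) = v - 4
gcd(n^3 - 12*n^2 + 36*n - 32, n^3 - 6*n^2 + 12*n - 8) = n^2 - 4*n + 4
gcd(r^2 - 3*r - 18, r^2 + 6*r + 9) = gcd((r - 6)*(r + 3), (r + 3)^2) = r + 3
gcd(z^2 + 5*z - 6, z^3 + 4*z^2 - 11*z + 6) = z^2 + 5*z - 6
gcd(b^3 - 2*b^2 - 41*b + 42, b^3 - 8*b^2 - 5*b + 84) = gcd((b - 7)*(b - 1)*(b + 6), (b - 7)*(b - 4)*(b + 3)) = b - 7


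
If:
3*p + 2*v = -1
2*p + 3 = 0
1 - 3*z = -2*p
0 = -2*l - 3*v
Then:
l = -21/8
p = -3/2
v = 7/4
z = -2/3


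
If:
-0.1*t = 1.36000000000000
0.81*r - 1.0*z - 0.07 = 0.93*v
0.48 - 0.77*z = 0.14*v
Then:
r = 4.02292768959436 - 5.08024691358025*z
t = -13.60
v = 3.42857142857143 - 5.5*z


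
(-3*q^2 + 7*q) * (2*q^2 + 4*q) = -6*q^4 + 2*q^3 + 28*q^2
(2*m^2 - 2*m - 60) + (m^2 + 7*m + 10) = 3*m^2 + 5*m - 50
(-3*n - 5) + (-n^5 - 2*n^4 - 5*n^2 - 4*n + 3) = -n^5 - 2*n^4 - 5*n^2 - 7*n - 2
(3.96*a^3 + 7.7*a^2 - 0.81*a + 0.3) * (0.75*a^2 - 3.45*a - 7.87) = 2.97*a^5 - 7.887*a^4 - 58.3377*a^3 - 57.5795*a^2 + 5.3397*a - 2.361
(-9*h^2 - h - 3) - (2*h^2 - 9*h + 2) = -11*h^2 + 8*h - 5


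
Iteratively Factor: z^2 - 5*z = (z)*(z - 5)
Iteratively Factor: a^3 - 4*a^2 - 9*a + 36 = (a - 4)*(a^2 - 9) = (a - 4)*(a + 3)*(a - 3)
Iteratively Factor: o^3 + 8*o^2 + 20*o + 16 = (o + 2)*(o^2 + 6*o + 8) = (o + 2)*(o + 4)*(o + 2)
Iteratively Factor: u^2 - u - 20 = (u - 5)*(u + 4)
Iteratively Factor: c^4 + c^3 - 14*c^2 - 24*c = (c + 3)*(c^3 - 2*c^2 - 8*c) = (c + 2)*(c + 3)*(c^2 - 4*c) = c*(c + 2)*(c + 3)*(c - 4)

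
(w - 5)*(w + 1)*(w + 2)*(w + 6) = w^4 + 4*w^3 - 25*w^2 - 88*w - 60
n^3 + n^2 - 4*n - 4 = (n - 2)*(n + 1)*(n + 2)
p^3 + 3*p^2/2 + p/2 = p*(p + 1/2)*(p + 1)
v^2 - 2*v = v*(v - 2)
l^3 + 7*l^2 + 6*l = l*(l + 1)*(l + 6)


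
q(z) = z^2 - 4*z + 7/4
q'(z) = 2*z - 4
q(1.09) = -1.42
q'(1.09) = -1.82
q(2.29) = -2.17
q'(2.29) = 0.58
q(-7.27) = 83.68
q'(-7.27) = -18.54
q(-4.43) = 39.09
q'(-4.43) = -12.86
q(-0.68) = 4.93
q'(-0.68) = -5.36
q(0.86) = -0.95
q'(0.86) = -2.28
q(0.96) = -1.17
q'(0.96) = -2.08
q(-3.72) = 30.47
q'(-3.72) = -11.44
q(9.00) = 46.75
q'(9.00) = 14.00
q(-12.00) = 193.75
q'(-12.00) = -28.00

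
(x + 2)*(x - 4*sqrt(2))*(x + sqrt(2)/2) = x^3 - 7*sqrt(2)*x^2/2 + 2*x^2 - 7*sqrt(2)*x - 4*x - 8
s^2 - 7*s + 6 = (s - 6)*(s - 1)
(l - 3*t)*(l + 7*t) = l^2 + 4*l*t - 21*t^2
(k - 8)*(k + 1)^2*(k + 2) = k^4 - 4*k^3 - 27*k^2 - 38*k - 16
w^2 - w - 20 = (w - 5)*(w + 4)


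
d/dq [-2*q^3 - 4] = -6*q^2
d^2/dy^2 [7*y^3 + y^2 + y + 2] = 42*y + 2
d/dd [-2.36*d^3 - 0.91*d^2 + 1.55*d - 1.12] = -7.08*d^2 - 1.82*d + 1.55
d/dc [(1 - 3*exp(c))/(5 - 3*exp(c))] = -12*exp(c)/(3*exp(c) - 5)^2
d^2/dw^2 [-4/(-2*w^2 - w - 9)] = 8*(-4*w^2 - 2*w + (4*w + 1)^2 - 18)/(2*w^2 + w + 9)^3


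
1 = 1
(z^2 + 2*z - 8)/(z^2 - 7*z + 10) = (z + 4)/(z - 5)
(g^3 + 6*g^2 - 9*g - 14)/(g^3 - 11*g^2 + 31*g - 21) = (g^3 + 6*g^2 - 9*g - 14)/(g^3 - 11*g^2 + 31*g - 21)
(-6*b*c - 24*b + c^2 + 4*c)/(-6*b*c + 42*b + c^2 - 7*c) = (c + 4)/(c - 7)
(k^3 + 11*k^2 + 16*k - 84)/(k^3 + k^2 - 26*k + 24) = (k^2 + 5*k - 14)/(k^2 - 5*k + 4)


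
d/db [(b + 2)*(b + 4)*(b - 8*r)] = 3*b^2 - 16*b*r + 12*b - 48*r + 8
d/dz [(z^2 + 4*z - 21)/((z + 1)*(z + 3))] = 48*(z + 2)/(z^4 + 8*z^3 + 22*z^2 + 24*z + 9)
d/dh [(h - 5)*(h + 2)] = 2*h - 3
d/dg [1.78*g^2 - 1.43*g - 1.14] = 3.56*g - 1.43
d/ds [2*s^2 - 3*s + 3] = 4*s - 3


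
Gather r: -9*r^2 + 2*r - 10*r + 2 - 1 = -9*r^2 - 8*r + 1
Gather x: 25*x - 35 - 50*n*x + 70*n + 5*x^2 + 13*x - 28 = 70*n + 5*x^2 + x*(38 - 50*n) - 63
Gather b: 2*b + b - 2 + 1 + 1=3*b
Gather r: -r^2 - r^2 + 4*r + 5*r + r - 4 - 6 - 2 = -2*r^2 + 10*r - 12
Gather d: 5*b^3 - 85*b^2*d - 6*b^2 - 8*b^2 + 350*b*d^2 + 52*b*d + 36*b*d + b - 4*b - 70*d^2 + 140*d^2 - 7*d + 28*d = 5*b^3 - 14*b^2 - 3*b + d^2*(350*b + 70) + d*(-85*b^2 + 88*b + 21)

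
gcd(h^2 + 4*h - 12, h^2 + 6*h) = h + 6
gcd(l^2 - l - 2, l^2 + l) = l + 1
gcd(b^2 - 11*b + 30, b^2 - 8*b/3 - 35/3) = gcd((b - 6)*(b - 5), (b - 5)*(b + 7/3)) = b - 5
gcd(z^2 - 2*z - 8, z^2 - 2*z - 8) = z^2 - 2*z - 8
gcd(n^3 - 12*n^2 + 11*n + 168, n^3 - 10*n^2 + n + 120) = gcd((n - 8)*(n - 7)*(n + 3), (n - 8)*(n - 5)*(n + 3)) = n^2 - 5*n - 24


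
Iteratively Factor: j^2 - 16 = (j - 4)*(j + 4)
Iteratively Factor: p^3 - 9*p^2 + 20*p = (p - 5)*(p^2 - 4*p) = (p - 5)*(p - 4)*(p)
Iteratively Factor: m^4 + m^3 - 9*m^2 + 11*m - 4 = (m - 1)*(m^3 + 2*m^2 - 7*m + 4) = (m - 1)^2*(m^2 + 3*m - 4) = (m - 1)^3*(m + 4)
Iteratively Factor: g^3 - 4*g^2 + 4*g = (g)*(g^2 - 4*g + 4) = g*(g - 2)*(g - 2)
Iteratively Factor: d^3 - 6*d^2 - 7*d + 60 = (d - 5)*(d^2 - d - 12) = (d - 5)*(d + 3)*(d - 4)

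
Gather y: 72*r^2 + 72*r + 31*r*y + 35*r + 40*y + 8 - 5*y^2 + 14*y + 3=72*r^2 + 107*r - 5*y^2 + y*(31*r + 54) + 11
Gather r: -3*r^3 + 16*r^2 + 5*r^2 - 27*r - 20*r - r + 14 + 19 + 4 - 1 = -3*r^3 + 21*r^2 - 48*r + 36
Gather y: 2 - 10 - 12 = -20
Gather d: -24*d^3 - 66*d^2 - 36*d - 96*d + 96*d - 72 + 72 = -24*d^3 - 66*d^2 - 36*d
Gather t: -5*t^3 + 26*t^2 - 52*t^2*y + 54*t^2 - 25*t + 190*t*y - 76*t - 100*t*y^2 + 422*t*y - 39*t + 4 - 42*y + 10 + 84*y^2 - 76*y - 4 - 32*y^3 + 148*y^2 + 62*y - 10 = -5*t^3 + t^2*(80 - 52*y) + t*(-100*y^2 + 612*y - 140) - 32*y^3 + 232*y^2 - 56*y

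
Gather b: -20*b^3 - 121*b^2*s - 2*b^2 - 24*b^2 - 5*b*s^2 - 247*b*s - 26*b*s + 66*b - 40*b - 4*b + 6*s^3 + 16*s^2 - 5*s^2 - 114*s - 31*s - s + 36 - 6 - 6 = -20*b^3 + b^2*(-121*s - 26) + b*(-5*s^2 - 273*s + 22) + 6*s^3 + 11*s^2 - 146*s + 24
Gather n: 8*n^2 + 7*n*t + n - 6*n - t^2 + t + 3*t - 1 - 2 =8*n^2 + n*(7*t - 5) - t^2 + 4*t - 3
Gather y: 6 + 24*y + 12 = 24*y + 18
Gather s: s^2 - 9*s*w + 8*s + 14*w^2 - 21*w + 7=s^2 + s*(8 - 9*w) + 14*w^2 - 21*w + 7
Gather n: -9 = -9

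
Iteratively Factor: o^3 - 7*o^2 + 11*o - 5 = (o - 1)*(o^2 - 6*o + 5) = (o - 5)*(o - 1)*(o - 1)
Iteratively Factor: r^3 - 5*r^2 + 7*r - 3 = (r - 1)*(r^2 - 4*r + 3) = (r - 1)^2*(r - 3)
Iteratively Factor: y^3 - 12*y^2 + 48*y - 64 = (y - 4)*(y^2 - 8*y + 16) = (y - 4)^2*(y - 4)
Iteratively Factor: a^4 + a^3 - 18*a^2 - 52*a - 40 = (a + 2)*(a^3 - a^2 - 16*a - 20) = (a + 2)^2*(a^2 - 3*a - 10) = (a - 5)*(a + 2)^2*(a + 2)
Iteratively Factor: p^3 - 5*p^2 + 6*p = (p)*(p^2 - 5*p + 6) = p*(p - 2)*(p - 3)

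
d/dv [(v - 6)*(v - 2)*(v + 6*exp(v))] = 6*v^2*exp(v) + 3*v^2 - 36*v*exp(v) - 16*v + 24*exp(v) + 12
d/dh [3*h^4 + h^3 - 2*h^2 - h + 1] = 12*h^3 + 3*h^2 - 4*h - 1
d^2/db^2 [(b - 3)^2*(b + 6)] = 6*b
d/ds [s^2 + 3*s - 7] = 2*s + 3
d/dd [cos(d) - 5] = -sin(d)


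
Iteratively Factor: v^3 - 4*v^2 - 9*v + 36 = (v + 3)*(v^2 - 7*v + 12) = (v - 4)*(v + 3)*(v - 3)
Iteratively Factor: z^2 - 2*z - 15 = (z + 3)*(z - 5)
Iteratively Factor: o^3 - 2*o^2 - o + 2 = (o - 1)*(o^2 - o - 2) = (o - 2)*(o - 1)*(o + 1)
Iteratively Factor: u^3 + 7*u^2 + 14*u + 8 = (u + 2)*(u^2 + 5*u + 4) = (u + 2)*(u + 4)*(u + 1)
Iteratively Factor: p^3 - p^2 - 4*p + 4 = (p - 2)*(p^2 + p - 2) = (p - 2)*(p + 2)*(p - 1)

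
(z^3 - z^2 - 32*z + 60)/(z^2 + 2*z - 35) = (z^2 + 4*z - 12)/(z + 7)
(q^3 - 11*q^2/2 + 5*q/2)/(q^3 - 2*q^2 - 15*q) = (q - 1/2)/(q + 3)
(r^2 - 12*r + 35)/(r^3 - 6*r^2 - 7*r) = (r - 5)/(r*(r + 1))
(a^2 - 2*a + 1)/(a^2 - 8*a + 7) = (a - 1)/(a - 7)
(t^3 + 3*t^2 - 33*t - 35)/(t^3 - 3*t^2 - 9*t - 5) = (t + 7)/(t + 1)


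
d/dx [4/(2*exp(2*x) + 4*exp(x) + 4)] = -4*(exp(x) + 1)*exp(x)/(exp(2*x) + 2*exp(x) + 2)^2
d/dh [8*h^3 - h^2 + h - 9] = 24*h^2 - 2*h + 1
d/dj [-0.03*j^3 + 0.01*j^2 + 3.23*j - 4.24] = -0.09*j^2 + 0.02*j + 3.23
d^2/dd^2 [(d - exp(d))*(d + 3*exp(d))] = 2*d*exp(d) - 12*exp(2*d) + 4*exp(d) + 2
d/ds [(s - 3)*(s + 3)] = 2*s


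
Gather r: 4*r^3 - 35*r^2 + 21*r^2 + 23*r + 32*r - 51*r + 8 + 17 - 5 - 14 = 4*r^3 - 14*r^2 + 4*r + 6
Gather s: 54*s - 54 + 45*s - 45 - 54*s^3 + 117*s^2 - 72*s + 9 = -54*s^3 + 117*s^2 + 27*s - 90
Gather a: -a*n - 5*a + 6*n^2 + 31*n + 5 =a*(-n - 5) + 6*n^2 + 31*n + 5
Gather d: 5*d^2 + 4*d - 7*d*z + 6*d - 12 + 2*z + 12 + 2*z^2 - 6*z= 5*d^2 + d*(10 - 7*z) + 2*z^2 - 4*z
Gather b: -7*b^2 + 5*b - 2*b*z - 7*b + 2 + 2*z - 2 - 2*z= -7*b^2 + b*(-2*z - 2)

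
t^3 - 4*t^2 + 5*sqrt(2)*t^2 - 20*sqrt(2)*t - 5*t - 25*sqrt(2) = (t - 5)*(t + 1)*(t + 5*sqrt(2))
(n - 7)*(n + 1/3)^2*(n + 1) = n^4 - 16*n^3/3 - 98*n^2/9 - 16*n/3 - 7/9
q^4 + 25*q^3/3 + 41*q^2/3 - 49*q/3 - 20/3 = (q - 1)*(q + 1/3)*(q + 4)*(q + 5)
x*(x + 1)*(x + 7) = x^3 + 8*x^2 + 7*x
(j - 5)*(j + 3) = j^2 - 2*j - 15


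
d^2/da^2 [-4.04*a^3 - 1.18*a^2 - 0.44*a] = -24.24*a - 2.36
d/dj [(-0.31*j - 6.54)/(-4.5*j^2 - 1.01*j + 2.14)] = (1.395*j^2 + 0.3131*j - (0.31*j + 6.54)*(9.0*j + 1.01) - 0.6634)/(4.5*j^2 + 1.01*j - 2.14)^2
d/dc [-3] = 0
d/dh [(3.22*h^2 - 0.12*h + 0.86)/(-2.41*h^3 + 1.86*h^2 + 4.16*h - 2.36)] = (7.7602*h^4 - 0.5784*h^3 + 19.8362*h^2 - 18.3976*h - 3.2944)/(5.8081*h^6 - 8.9652*h^5 - 16.5916*h^4 + 26.8504*h^3 + 8.5264*h^2 - 19.6352*h + 5.5696)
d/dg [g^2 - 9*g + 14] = 2*g - 9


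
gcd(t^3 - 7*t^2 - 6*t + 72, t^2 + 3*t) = t + 3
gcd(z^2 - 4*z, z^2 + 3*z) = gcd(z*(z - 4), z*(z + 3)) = z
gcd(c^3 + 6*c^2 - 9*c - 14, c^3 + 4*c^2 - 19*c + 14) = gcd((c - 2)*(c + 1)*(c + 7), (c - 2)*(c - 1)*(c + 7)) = c^2 + 5*c - 14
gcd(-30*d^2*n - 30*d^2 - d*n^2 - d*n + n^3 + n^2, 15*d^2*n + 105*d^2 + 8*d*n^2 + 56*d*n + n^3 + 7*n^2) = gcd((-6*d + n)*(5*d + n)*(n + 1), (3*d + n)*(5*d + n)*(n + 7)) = 5*d + n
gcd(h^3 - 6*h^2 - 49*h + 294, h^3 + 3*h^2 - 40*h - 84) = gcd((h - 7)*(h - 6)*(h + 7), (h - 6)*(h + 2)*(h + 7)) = h^2 + h - 42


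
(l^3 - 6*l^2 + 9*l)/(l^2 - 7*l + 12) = l*(l - 3)/(l - 4)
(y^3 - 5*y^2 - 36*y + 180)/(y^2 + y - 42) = (y^2 + y - 30)/(y + 7)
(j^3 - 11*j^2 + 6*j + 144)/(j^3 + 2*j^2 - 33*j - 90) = (j - 8)/(j + 5)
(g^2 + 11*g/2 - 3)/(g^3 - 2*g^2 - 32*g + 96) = (g - 1/2)/(g^2 - 8*g + 16)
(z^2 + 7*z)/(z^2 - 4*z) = (z + 7)/(z - 4)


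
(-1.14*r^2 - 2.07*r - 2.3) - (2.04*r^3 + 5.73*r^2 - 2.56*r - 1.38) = -2.04*r^3 - 6.87*r^2 + 0.49*r - 0.92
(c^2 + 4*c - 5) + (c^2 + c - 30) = 2*c^2 + 5*c - 35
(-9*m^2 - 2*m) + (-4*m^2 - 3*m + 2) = -13*m^2 - 5*m + 2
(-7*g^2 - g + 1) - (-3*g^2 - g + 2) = -4*g^2 - 1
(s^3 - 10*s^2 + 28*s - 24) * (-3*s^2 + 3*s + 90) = -3*s^5 + 33*s^4 - 24*s^3 - 744*s^2 + 2448*s - 2160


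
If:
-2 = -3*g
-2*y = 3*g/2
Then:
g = 2/3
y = -1/2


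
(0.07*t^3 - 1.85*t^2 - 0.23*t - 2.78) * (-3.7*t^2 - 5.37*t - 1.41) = -0.259*t^5 + 6.4691*t^4 + 10.6868*t^3 + 14.1296*t^2 + 15.2529*t + 3.9198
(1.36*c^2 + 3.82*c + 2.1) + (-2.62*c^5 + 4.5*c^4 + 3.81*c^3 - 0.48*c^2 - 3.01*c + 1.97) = -2.62*c^5 + 4.5*c^4 + 3.81*c^3 + 0.88*c^2 + 0.81*c + 4.07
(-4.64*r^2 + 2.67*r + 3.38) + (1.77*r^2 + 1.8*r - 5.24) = -2.87*r^2 + 4.47*r - 1.86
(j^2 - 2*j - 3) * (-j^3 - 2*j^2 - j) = -j^5 + 6*j^3 + 8*j^2 + 3*j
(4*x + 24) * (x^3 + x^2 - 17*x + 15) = 4*x^4 + 28*x^3 - 44*x^2 - 348*x + 360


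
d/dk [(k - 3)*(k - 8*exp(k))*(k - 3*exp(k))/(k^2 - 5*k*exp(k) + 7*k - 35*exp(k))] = ((k - 3)*(k - 8*exp(k))*(k - 3*exp(k))*(5*k*exp(k) - 2*k + 40*exp(k) - 7) + (-(k - 3)*(k - 8*exp(k))*(3*exp(k) - 1) - (k - 3)*(k - 3*exp(k))*(8*exp(k) - 1) + (k - 8*exp(k))*(k - 3*exp(k)))*(k^2 - 5*k*exp(k) + 7*k - 35*exp(k)))/(k^2 - 5*k*exp(k) + 7*k - 35*exp(k))^2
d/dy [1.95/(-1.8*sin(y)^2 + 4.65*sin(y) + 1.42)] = (7.02*sin(y) - 9.0675)*cos(y)/(-1.8*sin(y)^2 + 4.65*sin(y) + 1.42)^2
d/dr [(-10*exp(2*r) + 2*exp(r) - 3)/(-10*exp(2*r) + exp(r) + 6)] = (10*exp(2*r) - 180*exp(r) + 15)*exp(r)/(100*exp(4*r) - 20*exp(3*r) - 119*exp(2*r) + 12*exp(r) + 36)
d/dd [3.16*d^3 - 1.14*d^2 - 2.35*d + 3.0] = 9.48*d^2 - 2.28*d - 2.35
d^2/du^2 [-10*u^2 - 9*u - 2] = -20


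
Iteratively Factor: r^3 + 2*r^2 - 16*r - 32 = (r + 4)*(r^2 - 2*r - 8) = (r + 2)*(r + 4)*(r - 4)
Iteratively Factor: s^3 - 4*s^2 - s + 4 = (s - 4)*(s^2 - 1) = (s - 4)*(s - 1)*(s + 1)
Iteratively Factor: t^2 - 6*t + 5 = (t - 5)*(t - 1)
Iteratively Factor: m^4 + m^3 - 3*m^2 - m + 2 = (m + 2)*(m^3 - m^2 - m + 1) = (m + 1)*(m + 2)*(m^2 - 2*m + 1) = (m - 1)*(m + 1)*(m + 2)*(m - 1)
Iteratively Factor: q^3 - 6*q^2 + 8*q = (q - 2)*(q^2 - 4*q) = q*(q - 2)*(q - 4)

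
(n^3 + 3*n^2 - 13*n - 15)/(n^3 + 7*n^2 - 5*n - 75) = (n + 1)/(n + 5)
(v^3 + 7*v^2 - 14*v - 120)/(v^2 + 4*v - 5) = (v^2 + 2*v - 24)/(v - 1)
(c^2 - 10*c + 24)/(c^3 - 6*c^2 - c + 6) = (c - 4)/(c^2 - 1)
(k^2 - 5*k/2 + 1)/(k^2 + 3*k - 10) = (k - 1/2)/(k + 5)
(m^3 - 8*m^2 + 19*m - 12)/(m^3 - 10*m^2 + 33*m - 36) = (m - 1)/(m - 3)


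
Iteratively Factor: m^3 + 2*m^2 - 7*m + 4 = (m - 1)*(m^2 + 3*m - 4) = (m - 1)^2*(m + 4)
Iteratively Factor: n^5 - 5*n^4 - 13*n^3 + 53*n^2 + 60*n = (n - 4)*(n^4 - n^3 - 17*n^2 - 15*n) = (n - 5)*(n - 4)*(n^3 + 4*n^2 + 3*n) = (n - 5)*(n - 4)*(n + 1)*(n^2 + 3*n) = (n - 5)*(n - 4)*(n + 1)*(n + 3)*(n)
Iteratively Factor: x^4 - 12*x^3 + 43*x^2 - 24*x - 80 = (x + 1)*(x^3 - 13*x^2 + 56*x - 80) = (x - 4)*(x + 1)*(x^2 - 9*x + 20) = (x - 5)*(x - 4)*(x + 1)*(x - 4)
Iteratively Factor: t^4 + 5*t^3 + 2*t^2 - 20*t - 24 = (t + 3)*(t^3 + 2*t^2 - 4*t - 8) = (t + 2)*(t + 3)*(t^2 - 4) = (t + 2)^2*(t + 3)*(t - 2)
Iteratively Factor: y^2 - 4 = (y + 2)*(y - 2)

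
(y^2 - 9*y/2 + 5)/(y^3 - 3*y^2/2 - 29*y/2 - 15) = (-2*y^2 + 9*y - 10)/(-2*y^3 + 3*y^2 + 29*y + 30)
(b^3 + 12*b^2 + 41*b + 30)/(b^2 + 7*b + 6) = b + 5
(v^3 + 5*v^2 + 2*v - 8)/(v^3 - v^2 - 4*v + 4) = (v + 4)/(v - 2)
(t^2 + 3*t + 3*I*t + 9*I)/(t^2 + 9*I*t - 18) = (t + 3)/(t + 6*I)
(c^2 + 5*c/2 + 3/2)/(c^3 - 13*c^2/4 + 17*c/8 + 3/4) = 4*(2*c^2 + 5*c + 3)/(8*c^3 - 26*c^2 + 17*c + 6)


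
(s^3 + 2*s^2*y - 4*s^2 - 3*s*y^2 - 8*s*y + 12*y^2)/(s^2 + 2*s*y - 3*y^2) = s - 4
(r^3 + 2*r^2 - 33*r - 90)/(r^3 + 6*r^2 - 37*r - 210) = (r + 3)/(r + 7)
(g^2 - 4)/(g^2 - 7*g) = (g^2 - 4)/(g*(g - 7))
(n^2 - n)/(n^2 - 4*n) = (n - 1)/(n - 4)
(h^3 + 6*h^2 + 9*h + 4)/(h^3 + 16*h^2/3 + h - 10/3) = 3*(h^2 + 5*h + 4)/(3*h^2 + 13*h - 10)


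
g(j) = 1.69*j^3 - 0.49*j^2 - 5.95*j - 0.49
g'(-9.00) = 413.54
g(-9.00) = -1218.64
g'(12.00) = 712.37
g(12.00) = 2777.87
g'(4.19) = 78.95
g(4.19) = 90.29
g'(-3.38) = 55.28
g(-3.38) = -51.24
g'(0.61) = -4.66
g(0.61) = -3.92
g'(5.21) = 126.56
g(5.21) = 194.21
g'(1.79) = 8.54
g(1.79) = -3.02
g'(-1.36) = 4.76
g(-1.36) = 2.44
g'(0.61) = -4.66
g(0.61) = -3.92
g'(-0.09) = -5.82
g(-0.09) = 0.04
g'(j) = 5.07*j^2 - 0.98*j - 5.95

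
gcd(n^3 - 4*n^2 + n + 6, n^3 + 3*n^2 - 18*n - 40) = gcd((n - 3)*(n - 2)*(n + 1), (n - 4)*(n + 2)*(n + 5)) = 1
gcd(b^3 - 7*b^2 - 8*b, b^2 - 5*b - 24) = b - 8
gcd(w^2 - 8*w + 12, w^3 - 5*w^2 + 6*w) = w - 2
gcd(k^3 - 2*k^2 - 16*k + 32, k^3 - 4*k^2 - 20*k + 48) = k^2 + 2*k - 8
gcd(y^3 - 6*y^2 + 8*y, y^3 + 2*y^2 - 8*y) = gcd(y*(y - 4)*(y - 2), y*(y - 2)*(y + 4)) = y^2 - 2*y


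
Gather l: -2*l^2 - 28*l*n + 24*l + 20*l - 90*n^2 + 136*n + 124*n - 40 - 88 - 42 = -2*l^2 + l*(44 - 28*n) - 90*n^2 + 260*n - 170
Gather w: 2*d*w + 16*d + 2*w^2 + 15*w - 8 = 16*d + 2*w^2 + w*(2*d + 15) - 8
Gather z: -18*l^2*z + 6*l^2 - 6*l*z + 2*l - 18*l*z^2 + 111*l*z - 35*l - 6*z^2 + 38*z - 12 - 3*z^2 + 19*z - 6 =6*l^2 - 33*l + z^2*(-18*l - 9) + z*(-18*l^2 + 105*l + 57) - 18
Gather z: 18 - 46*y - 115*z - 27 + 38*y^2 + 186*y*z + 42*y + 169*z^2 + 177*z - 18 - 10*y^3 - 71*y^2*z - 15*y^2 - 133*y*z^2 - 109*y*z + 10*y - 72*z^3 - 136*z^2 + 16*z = -10*y^3 + 23*y^2 + 6*y - 72*z^3 + z^2*(33 - 133*y) + z*(-71*y^2 + 77*y + 78) - 27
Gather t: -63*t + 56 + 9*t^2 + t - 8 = 9*t^2 - 62*t + 48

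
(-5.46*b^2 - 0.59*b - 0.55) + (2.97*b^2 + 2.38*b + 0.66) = -2.49*b^2 + 1.79*b + 0.11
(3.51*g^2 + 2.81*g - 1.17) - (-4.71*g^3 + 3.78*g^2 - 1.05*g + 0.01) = 4.71*g^3 - 0.27*g^2 + 3.86*g - 1.18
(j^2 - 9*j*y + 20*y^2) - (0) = j^2 - 9*j*y + 20*y^2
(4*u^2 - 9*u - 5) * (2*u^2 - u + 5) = 8*u^4 - 22*u^3 + 19*u^2 - 40*u - 25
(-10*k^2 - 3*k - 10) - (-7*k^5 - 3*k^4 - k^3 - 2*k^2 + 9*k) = 7*k^5 + 3*k^4 + k^3 - 8*k^2 - 12*k - 10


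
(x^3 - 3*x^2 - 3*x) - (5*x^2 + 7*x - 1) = x^3 - 8*x^2 - 10*x + 1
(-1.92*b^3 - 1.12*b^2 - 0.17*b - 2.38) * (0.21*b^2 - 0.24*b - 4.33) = -0.4032*b^5 + 0.2256*b^4 + 8.5467*b^3 + 4.3906*b^2 + 1.3073*b + 10.3054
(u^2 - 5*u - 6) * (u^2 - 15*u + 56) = u^4 - 20*u^3 + 125*u^2 - 190*u - 336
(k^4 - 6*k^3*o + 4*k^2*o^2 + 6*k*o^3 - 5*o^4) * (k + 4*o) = k^5 - 2*k^4*o - 20*k^3*o^2 + 22*k^2*o^3 + 19*k*o^4 - 20*o^5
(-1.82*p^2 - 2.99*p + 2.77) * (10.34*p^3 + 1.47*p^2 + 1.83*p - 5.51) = -18.8188*p^5 - 33.592*p^4 + 20.9159*p^3 + 8.6284*p^2 + 21.544*p - 15.2627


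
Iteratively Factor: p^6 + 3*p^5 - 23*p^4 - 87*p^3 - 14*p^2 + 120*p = (p + 3)*(p^5 - 23*p^3 - 18*p^2 + 40*p) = (p + 3)*(p + 4)*(p^4 - 4*p^3 - 7*p^2 + 10*p) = (p - 1)*(p + 3)*(p + 4)*(p^3 - 3*p^2 - 10*p) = p*(p - 1)*(p + 3)*(p + 4)*(p^2 - 3*p - 10) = p*(p - 1)*(p + 2)*(p + 3)*(p + 4)*(p - 5)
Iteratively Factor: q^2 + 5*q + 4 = (q + 4)*(q + 1)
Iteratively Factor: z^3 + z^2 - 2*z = (z - 1)*(z^2 + 2*z) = z*(z - 1)*(z + 2)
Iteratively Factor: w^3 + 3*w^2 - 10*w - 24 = (w + 2)*(w^2 + w - 12) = (w - 3)*(w + 2)*(w + 4)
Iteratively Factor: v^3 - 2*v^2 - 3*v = (v)*(v^2 - 2*v - 3) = v*(v - 3)*(v + 1)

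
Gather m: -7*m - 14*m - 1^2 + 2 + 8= 9 - 21*m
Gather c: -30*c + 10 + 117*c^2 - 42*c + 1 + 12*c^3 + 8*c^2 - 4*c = 12*c^3 + 125*c^2 - 76*c + 11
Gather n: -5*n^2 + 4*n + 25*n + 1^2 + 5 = -5*n^2 + 29*n + 6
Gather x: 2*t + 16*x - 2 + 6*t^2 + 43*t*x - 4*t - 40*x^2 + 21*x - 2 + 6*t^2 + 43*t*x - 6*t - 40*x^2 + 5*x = 12*t^2 - 8*t - 80*x^2 + x*(86*t + 42) - 4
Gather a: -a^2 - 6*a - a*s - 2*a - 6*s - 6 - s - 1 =-a^2 + a*(-s - 8) - 7*s - 7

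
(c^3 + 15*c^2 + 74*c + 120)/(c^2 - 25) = (c^2 + 10*c + 24)/(c - 5)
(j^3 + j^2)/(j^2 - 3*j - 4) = j^2/(j - 4)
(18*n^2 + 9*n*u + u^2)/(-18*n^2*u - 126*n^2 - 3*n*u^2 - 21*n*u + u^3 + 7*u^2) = (6*n + u)/(-6*n*u - 42*n + u^2 + 7*u)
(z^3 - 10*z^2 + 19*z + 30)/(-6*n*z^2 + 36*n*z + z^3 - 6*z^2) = (z^2 - 4*z - 5)/(z*(-6*n + z))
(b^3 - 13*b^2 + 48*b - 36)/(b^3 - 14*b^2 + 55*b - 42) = (b - 6)/(b - 7)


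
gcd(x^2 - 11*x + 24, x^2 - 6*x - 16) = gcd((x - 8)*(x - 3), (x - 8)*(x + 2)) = x - 8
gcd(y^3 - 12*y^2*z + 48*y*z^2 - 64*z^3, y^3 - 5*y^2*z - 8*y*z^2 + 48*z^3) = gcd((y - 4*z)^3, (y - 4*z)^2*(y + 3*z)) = y^2 - 8*y*z + 16*z^2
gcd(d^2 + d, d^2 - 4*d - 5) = d + 1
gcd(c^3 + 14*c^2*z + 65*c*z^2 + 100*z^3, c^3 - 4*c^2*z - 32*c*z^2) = c + 4*z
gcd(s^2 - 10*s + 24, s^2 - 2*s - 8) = s - 4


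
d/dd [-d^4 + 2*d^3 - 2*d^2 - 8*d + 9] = -4*d^3 + 6*d^2 - 4*d - 8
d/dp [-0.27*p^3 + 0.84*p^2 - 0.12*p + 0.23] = -0.81*p^2 + 1.68*p - 0.12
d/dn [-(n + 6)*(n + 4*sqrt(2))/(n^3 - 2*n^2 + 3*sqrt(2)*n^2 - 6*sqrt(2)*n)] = (n^4 + 8*sqrt(2)*n^3 + 12*n^3 + 12*n^2 + 88*sqrt(2)*n^2 - 96*sqrt(2)*n + 288*n - 288)/(n^2*(n^4 - 4*n^3 + 6*sqrt(2)*n^3 - 24*sqrt(2)*n^2 + 22*n^2 - 72*n + 24*sqrt(2)*n + 72))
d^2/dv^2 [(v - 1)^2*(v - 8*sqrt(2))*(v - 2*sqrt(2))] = 12*v^2 - 60*sqrt(2)*v - 12*v + 40*sqrt(2) + 66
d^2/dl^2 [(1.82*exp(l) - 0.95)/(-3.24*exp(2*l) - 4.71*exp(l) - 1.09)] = (-19.105632*exp(4*l) + 67.664808*exp(3*l) + 82.057212*exp(2*l) + 16.998513*exp(l) - 7.039547)*exp(l)/(34.012224*exp(6*l) + 148.331088*exp(5*l) + 249.956604*exp(4*l) + 204.290127*exp(3*l) + 84.090339*exp(2*l) + 16.787853*exp(l) + 1.295029)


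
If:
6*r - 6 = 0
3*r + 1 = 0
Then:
No Solution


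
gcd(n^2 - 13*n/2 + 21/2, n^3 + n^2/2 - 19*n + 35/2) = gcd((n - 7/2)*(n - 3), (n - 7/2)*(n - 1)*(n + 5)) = n - 7/2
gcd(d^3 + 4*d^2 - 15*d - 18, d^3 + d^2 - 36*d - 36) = d^2 + 7*d + 6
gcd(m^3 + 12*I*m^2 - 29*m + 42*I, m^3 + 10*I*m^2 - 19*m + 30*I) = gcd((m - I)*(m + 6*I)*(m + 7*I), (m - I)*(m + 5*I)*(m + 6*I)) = m^2 + 5*I*m + 6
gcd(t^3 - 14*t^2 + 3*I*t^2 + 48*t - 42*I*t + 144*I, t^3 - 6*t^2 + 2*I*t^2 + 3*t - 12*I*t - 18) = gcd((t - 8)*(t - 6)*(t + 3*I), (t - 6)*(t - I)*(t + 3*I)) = t^2 + t*(-6 + 3*I) - 18*I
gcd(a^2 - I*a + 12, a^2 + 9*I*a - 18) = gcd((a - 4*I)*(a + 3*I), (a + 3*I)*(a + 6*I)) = a + 3*I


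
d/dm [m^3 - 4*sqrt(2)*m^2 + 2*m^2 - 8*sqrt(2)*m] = 3*m^2 - 8*sqrt(2)*m + 4*m - 8*sqrt(2)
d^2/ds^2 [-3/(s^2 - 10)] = 6*(-3*s^2 - 10)/(s^2 - 10)^3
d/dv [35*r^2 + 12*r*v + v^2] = 12*r + 2*v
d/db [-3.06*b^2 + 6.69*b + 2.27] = 6.69 - 6.12*b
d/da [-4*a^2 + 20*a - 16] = 20 - 8*a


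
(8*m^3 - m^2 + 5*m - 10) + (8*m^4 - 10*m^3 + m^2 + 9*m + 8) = 8*m^4 - 2*m^3 + 14*m - 2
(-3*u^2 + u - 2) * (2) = -6*u^2 + 2*u - 4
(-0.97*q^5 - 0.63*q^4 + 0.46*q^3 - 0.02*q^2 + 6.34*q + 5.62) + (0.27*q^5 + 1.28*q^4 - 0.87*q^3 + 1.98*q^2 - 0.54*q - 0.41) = -0.7*q^5 + 0.65*q^4 - 0.41*q^3 + 1.96*q^2 + 5.8*q + 5.21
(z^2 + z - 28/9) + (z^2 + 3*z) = 2*z^2 + 4*z - 28/9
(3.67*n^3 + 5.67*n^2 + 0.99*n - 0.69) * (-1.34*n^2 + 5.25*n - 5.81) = -4.9178*n^5 + 11.6697*n^4 + 7.1182*n^3 - 26.8206*n^2 - 9.3744*n + 4.0089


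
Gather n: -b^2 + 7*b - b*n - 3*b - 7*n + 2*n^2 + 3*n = -b^2 + 4*b + 2*n^2 + n*(-b - 4)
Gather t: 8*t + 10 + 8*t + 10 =16*t + 20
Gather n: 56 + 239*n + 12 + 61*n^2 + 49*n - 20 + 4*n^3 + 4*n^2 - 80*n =4*n^3 + 65*n^2 + 208*n + 48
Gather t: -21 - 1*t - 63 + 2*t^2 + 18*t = 2*t^2 + 17*t - 84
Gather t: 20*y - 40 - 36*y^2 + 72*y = -36*y^2 + 92*y - 40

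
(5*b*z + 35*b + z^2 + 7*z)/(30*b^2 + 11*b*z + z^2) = (z + 7)/(6*b + z)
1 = 1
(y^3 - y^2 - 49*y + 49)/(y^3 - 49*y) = (y - 1)/y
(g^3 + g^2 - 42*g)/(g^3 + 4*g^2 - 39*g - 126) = g/(g + 3)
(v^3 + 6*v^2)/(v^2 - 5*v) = v*(v + 6)/(v - 5)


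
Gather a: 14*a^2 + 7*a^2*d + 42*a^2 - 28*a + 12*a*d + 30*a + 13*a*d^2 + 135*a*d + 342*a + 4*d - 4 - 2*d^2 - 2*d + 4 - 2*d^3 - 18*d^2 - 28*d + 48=a^2*(7*d + 56) + a*(13*d^2 + 147*d + 344) - 2*d^3 - 20*d^2 - 26*d + 48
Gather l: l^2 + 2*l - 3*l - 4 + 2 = l^2 - l - 2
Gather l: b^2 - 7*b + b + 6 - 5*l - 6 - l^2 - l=b^2 - 6*b - l^2 - 6*l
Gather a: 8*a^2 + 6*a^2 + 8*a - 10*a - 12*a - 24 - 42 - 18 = 14*a^2 - 14*a - 84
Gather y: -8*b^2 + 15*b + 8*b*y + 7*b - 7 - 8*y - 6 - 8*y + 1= -8*b^2 + 22*b + y*(8*b - 16) - 12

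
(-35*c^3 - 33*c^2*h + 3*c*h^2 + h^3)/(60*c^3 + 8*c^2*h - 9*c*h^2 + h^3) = (-7*c^2 - 8*c*h - h^2)/(12*c^2 + 4*c*h - h^2)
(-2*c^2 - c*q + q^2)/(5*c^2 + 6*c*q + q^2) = (-2*c + q)/(5*c + q)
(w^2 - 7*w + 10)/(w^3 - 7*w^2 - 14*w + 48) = (w - 5)/(w^2 - 5*w - 24)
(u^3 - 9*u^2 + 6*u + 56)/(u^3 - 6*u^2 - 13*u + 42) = (u^2 - 2*u - 8)/(u^2 + u - 6)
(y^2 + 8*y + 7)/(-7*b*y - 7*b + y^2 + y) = (y + 7)/(-7*b + y)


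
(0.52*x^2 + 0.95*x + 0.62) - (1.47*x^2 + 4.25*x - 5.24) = -0.95*x^2 - 3.3*x + 5.86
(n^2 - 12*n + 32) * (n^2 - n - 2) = n^4 - 13*n^3 + 42*n^2 - 8*n - 64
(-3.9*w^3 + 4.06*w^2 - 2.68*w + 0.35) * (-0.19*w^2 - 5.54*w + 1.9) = 0.741*w^5 + 20.8346*w^4 - 29.3932*w^3 + 22.4947*w^2 - 7.031*w + 0.665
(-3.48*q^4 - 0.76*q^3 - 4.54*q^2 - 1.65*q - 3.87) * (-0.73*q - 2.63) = 2.5404*q^5 + 9.7072*q^4 + 5.313*q^3 + 13.1447*q^2 + 7.1646*q + 10.1781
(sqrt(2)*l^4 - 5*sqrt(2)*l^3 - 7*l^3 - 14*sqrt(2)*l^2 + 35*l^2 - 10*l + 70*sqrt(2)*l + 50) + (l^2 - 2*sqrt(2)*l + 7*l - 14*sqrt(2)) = sqrt(2)*l^4 - 5*sqrt(2)*l^3 - 7*l^3 - 14*sqrt(2)*l^2 + 36*l^2 - 3*l + 68*sqrt(2)*l - 14*sqrt(2) + 50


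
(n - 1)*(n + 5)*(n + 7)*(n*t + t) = n^4*t + 12*n^3*t + 34*n^2*t - 12*n*t - 35*t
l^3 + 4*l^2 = l^2*(l + 4)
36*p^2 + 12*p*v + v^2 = (6*p + v)^2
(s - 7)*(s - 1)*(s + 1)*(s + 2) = s^4 - 5*s^3 - 15*s^2 + 5*s + 14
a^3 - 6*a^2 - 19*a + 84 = (a - 7)*(a - 3)*(a + 4)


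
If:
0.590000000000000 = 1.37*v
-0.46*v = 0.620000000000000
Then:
No Solution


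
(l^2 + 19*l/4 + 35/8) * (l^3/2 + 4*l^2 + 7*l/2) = l^5/2 + 51*l^4/8 + 395*l^3/16 + 273*l^2/8 + 245*l/16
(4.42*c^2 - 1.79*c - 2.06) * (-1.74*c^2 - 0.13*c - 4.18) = -7.6908*c^4 + 2.54*c^3 - 14.6585*c^2 + 7.75*c + 8.6108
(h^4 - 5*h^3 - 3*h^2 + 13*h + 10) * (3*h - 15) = 3*h^5 - 30*h^4 + 66*h^3 + 84*h^2 - 165*h - 150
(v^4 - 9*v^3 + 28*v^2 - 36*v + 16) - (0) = v^4 - 9*v^3 + 28*v^2 - 36*v + 16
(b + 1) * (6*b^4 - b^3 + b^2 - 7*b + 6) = 6*b^5 + 5*b^4 - 6*b^2 - b + 6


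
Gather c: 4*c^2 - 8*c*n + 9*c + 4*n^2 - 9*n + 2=4*c^2 + c*(9 - 8*n) + 4*n^2 - 9*n + 2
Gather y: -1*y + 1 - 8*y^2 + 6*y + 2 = -8*y^2 + 5*y + 3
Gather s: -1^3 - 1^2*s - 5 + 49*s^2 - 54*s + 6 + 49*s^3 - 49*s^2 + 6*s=49*s^3 - 49*s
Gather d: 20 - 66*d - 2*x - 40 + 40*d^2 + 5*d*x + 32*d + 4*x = 40*d^2 + d*(5*x - 34) + 2*x - 20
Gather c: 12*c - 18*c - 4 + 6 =2 - 6*c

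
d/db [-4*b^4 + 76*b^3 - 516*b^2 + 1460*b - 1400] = -16*b^3 + 228*b^2 - 1032*b + 1460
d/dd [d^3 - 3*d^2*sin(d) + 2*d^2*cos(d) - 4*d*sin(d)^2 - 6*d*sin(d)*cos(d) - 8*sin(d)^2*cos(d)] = -2*d^2*sin(d) - 3*d^2*cos(d) + 3*d^2 - 6*d*sin(d) - 4*d*sin(2*d) + 4*d*cos(d) - 6*d*cos(2*d) + 2*sin(d) - 3*sin(2*d) - 6*sin(3*d) + 2*cos(2*d) - 2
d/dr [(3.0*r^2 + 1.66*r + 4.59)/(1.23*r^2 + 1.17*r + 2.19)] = (1.4682*r^2 + 1.8486*r - 1.7349)/(1.5129*r^4 + 2.8782*r^3 + 6.7563*r^2 + 5.1246*r + 4.7961)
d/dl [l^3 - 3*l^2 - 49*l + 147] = 3*l^2 - 6*l - 49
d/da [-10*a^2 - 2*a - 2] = -20*a - 2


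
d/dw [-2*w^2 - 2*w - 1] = -4*w - 2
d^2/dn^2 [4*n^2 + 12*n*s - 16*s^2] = 8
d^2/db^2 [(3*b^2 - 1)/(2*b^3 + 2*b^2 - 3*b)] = 2*(12*b^6 + 30*b^4 - 14*b^3 + 6*b^2 + 18*b - 9)/(b^3*(8*b^6 + 24*b^5 - 12*b^4 - 64*b^3 + 18*b^2 + 54*b - 27))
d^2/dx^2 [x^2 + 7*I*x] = 2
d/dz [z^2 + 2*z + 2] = 2*z + 2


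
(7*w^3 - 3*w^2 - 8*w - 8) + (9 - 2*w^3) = 5*w^3 - 3*w^2 - 8*w + 1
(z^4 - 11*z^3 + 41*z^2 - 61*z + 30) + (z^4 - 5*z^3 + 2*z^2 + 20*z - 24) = 2*z^4 - 16*z^3 + 43*z^2 - 41*z + 6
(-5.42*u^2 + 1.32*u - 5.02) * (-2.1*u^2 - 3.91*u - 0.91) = 11.382*u^4 + 18.4202*u^3 + 10.313*u^2 + 18.427*u + 4.5682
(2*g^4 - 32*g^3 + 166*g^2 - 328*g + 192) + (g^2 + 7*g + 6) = 2*g^4 - 32*g^3 + 167*g^2 - 321*g + 198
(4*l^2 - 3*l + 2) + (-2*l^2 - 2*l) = 2*l^2 - 5*l + 2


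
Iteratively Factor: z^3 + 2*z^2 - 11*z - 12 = (z + 1)*(z^2 + z - 12) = (z + 1)*(z + 4)*(z - 3)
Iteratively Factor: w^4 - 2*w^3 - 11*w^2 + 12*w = (w + 3)*(w^3 - 5*w^2 + 4*w) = (w - 4)*(w + 3)*(w^2 - w) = (w - 4)*(w - 1)*(w + 3)*(w)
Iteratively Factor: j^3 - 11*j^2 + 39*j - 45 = (j - 5)*(j^2 - 6*j + 9) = (j - 5)*(j - 3)*(j - 3)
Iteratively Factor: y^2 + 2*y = (y)*(y + 2)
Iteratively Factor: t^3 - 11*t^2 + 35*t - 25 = (t - 5)*(t^2 - 6*t + 5) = (t - 5)*(t - 1)*(t - 5)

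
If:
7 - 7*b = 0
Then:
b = 1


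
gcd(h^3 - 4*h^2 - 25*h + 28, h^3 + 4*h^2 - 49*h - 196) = h^2 - 3*h - 28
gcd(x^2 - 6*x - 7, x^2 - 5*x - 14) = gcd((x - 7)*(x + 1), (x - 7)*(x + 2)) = x - 7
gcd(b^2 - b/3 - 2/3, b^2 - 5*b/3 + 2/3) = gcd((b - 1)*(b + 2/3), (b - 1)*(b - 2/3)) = b - 1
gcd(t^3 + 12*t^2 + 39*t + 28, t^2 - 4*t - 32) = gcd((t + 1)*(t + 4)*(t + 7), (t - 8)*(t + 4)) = t + 4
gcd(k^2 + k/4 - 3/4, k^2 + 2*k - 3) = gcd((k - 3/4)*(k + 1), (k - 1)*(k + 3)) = 1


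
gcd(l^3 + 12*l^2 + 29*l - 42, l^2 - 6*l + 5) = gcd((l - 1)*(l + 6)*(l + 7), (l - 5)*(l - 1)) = l - 1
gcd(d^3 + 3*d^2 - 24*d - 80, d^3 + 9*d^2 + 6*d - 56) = d + 4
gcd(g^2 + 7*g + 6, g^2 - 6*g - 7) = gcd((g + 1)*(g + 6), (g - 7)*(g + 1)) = g + 1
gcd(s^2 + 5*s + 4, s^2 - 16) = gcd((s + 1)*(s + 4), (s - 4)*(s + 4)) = s + 4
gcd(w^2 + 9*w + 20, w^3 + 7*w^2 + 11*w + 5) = w + 5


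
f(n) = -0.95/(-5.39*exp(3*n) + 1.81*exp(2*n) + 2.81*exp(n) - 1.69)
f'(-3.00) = 0.06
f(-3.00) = 0.61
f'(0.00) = -1.53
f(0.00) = 0.39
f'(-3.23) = 0.04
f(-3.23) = 0.60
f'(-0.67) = 0.83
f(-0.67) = 1.90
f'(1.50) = -0.01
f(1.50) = 0.00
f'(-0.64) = 0.46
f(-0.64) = 1.92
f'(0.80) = -0.07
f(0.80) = 0.02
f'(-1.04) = 1.38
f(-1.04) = 1.34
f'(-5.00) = 0.01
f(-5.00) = 0.57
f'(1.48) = -0.01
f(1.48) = 0.00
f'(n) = -0.95*(16.17*exp(3*n) - 3.62*exp(2*n) - 2.81*exp(n))/(-5.39*exp(3*n) + 1.81*exp(2*n) + 2.81*exp(n) - 1.69)^2 = (-15.3615*exp(2*n) + 3.439*exp(n) + 2.6695)*exp(n)/(5.39*exp(3*n) - 1.81*exp(2*n) - 2.81*exp(n) + 1.69)^2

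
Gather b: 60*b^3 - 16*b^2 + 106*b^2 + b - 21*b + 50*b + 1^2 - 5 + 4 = 60*b^3 + 90*b^2 + 30*b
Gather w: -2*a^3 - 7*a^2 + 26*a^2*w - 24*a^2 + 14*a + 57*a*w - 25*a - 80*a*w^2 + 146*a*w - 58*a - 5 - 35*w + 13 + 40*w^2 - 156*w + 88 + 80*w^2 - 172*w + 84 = -2*a^3 - 31*a^2 - 69*a + w^2*(120 - 80*a) + w*(26*a^2 + 203*a - 363) + 180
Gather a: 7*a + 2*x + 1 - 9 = 7*a + 2*x - 8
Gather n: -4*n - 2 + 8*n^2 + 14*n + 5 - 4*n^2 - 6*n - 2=4*n^2 + 4*n + 1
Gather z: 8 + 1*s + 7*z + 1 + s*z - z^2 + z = s - z^2 + z*(s + 8) + 9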